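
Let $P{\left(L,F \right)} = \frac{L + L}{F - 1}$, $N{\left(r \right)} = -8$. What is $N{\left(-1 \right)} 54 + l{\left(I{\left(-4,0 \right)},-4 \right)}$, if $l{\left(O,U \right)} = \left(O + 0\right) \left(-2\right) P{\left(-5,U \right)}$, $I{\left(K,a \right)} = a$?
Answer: $-432$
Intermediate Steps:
$P{\left(L,F \right)} = \frac{2 L}{-1 + F}$
$l{\left(O,U \right)} = \frac{20 O}{-1 + U}$ ($l{\left(O,U \right)} = \left(O + 0\right) \left(-2\right) 2 \left(-5\right) \frac{1}{-1 + U} = O \left(-2\right) \left(- \frac{10}{-1 + U}\right) = - 2 O \left(- \frac{10}{-1 + U}\right) = \frac{20 O}{-1 + U}$)
$N{\left(-1 \right)} 54 + l{\left(I{\left(-4,0 \right)},-4 \right)} = \left(-8\right) 54 + 20 \cdot 0 \frac{1}{-1 - 4} = -432 + 20 \cdot 0 \frac{1}{-5} = -432 + 20 \cdot 0 \left(- \frac{1}{5}\right) = -432 + 0 = -432$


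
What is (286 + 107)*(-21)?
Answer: -8253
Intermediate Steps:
(286 + 107)*(-21) = 393*(-21) = -8253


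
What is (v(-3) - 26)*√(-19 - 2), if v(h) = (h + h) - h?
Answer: -29*I*√21 ≈ -132.89*I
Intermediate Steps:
v(h) = h (v(h) = 2*h - h = h)
(v(-3) - 26)*√(-19 - 2) = (-3 - 26)*√(-19 - 2) = -29*I*√21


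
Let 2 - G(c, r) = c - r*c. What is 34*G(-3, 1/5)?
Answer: 748/5 ≈ 149.60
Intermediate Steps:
G(c, r) = 2 - c + c*r (G(c, r) = 2 - (c - r*c) = 2 - (c - c*r) = 2 + (-c + c*r) = 2 - c + c*r)
34*G(-3, 1/5) = 34*(2 - 1*(-3) - 3/5) = 34*(2 + 3 - 3/5) = 34*(2 + 3 - 3*⅕) = 34*(2 + 3 - ⅗) = 34*(22/5) = 748/5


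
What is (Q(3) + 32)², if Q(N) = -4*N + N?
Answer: 529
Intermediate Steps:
Q(N) = -3*N
(Q(3) + 32)² = (-3*3 + 32)² = (-9 + 32)² = 23² = 529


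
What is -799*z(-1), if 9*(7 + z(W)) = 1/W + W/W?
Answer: 5593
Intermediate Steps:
z(W) = -62/9 + 1/(9*W) (z(W) = -7 + (1/W + W/W)/9 = -7 + (1/W + 1)/9 = -7 + (1 + 1/W)/9 = -7 + (1/9 + 1/(9*W)) = -62/9 + 1/(9*W))
-799*z(-1) = -799*(1 - 62*(-1))/(9*(-1)) = -799*(-1)*(1 + 62)/9 = -799*(-1)*63/9 = -799*(-7) = 5593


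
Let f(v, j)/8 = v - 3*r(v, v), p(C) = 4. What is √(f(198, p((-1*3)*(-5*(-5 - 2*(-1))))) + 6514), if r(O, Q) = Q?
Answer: √3346 ≈ 57.845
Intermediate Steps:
f(v, j) = -16*v (f(v, j) = 8*(v - 3*v) = 8*(-2*v) = -16*v)
√(f(198, p((-1*3)*(-5*(-5 - 2*(-1))))) + 6514) = √(-16*198 + 6514) = √(-3168 + 6514) = √3346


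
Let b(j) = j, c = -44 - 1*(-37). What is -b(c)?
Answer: 7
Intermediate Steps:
c = -7 (c = -44 + 37 = -7)
-b(c) = -1*(-7) = 7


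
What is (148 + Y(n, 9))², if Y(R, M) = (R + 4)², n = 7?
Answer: 72361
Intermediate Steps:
Y(R, M) = (4 + R)²
(148 + Y(n, 9))² = (148 + (4 + 7)²)² = (148 + 11²)² = (148 + 121)² = 269² = 72361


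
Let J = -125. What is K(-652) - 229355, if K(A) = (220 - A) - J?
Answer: -228358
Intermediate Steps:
K(A) = 345 - A (K(A) = (220 - A) - 1*(-125) = (220 - A) + 125 = 345 - A)
K(-652) - 229355 = (345 - 1*(-652)) - 229355 = (345 + 652) - 229355 = 997 - 229355 = -228358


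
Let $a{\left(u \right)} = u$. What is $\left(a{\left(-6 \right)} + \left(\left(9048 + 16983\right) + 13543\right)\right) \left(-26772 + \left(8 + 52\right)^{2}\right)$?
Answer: $-916869696$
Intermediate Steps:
$\left(a{\left(-6 \right)} + \left(\left(9048 + 16983\right) + 13543\right)\right) \left(-26772 + \left(8 + 52\right)^{2}\right) = \left(-6 + \left(\left(9048 + 16983\right) + 13543\right)\right) \left(-26772 + \left(8 + 52\right)^{2}\right) = \left(-6 + \left(26031 + 13543\right)\right) \left(-26772 + 60^{2}\right) = \left(-6 + 39574\right) \left(-26772 + 3600\right) = 39568 \left(-23172\right) = -916869696$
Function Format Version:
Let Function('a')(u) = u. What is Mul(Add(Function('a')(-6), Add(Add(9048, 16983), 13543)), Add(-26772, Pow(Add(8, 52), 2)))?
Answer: -916869696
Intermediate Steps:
Mul(Add(Function('a')(-6), Add(Add(9048, 16983), 13543)), Add(-26772, Pow(Add(8, 52), 2))) = Mul(Add(-6, Add(Add(9048, 16983), 13543)), Add(-26772, Pow(Add(8, 52), 2))) = Mul(Add(-6, Add(26031, 13543)), Add(-26772, Pow(60, 2))) = Mul(Add(-6, 39574), Add(-26772, 3600)) = Mul(39568, -23172) = -916869696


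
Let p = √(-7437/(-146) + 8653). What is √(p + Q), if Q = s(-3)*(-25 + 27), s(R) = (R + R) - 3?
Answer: √(-383688 + 730*√7421326)/146 ≈ 8.6773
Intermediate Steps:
s(R) = -3 + 2*R (s(R) = 2*R - 3 = -3 + 2*R)
Q = -18 (Q = (-3 + 2*(-3))*(-25 + 27) = (-3 - 6)*2 = -9*2 = -18)
p = 5*√7421326/146 (p = √(-7437*(-1/146) + 8653) = √(7437/146 + 8653) = √(1270775/146) = 5*√7421326/146 ≈ 93.295)
√(p + Q) = √(5*√7421326/146 - 18) = √(-18 + 5*√7421326/146)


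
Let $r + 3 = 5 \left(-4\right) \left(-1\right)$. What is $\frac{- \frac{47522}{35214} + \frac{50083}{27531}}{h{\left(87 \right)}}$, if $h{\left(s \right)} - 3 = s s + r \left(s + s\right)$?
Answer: $\frac{583711}{13087934559} \approx 4.4599 \cdot 10^{-5}$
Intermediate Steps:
$r = 17$ ($r = -3 + 5 \left(-4\right) \left(-1\right) = -3 - -20 = -3 + 20 = 17$)
$h{\left(s \right)} = 3 + s^{2} + 34 s$ ($h{\left(s \right)} = 3 + \left(s s + 17 \left(s + s\right)\right) = 3 + \left(s^{2} + 17 \cdot 2 s\right) = 3 + \left(s^{2} + 34 s\right) = 3 + s^{2} + 34 s$)
$\frac{- \frac{47522}{35214} + \frac{50083}{27531}}{h{\left(87 \right)}} = \frac{- \frac{47522}{35214} + \frac{50083}{27531}}{3 + 87^{2} + 34 \cdot 87} = \frac{\left(-47522\right) \frac{1}{35214} + 50083 \cdot \frac{1}{27531}}{3 + 7569 + 2958} = \frac{- \frac{23761}{17607} + \frac{50083}{27531}}{10530} = \frac{75882430}{161579439} \cdot \frac{1}{10530} = \frac{583711}{13087934559}$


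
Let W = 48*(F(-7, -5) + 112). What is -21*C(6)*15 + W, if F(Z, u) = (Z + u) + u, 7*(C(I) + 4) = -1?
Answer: 5865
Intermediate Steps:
C(I) = -29/7 (C(I) = -4 + (1/7)*(-1) = -4 - 1/7 = -29/7)
F(Z, u) = Z + 2*u
W = 4560 (W = 48*((-7 + 2*(-5)) + 112) = 48*((-7 - 10) + 112) = 48*(-17 + 112) = 48*95 = 4560)
-21*C(6)*15 + W = -21*(-29/7)*15 + 4560 = 87*15 + 4560 = 1305 + 4560 = 5865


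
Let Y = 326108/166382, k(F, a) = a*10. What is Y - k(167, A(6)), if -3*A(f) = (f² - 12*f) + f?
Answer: -8156046/83191 ≈ -98.040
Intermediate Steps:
A(f) = -f²/3 + 11*f/3 (A(f) = -((f² - 12*f) + f)/3 = -(f² - 11*f)/3 = -f²/3 + 11*f/3)
k(F, a) = 10*a
Y = 163054/83191 (Y = 326108*(1/166382) = 163054/83191 ≈ 1.9600)
Y - k(167, A(6)) = 163054/83191 - 10*(⅓)*6*(11 - 1*6) = 163054/83191 - 10*(⅓)*6*(11 - 6) = 163054/83191 - 10*(⅓)*6*5 = 163054/83191 - 10*10 = 163054/83191 - 1*100 = 163054/83191 - 100 = -8156046/83191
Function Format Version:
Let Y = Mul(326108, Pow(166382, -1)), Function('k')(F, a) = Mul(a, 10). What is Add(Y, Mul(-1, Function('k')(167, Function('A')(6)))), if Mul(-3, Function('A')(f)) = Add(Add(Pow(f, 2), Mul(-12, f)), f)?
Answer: Rational(-8156046, 83191) ≈ -98.040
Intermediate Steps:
Function('A')(f) = Add(Mul(Rational(-1, 3), Pow(f, 2)), Mul(Rational(11, 3), f)) (Function('A')(f) = Mul(Rational(-1, 3), Add(Add(Pow(f, 2), Mul(-12, f)), f)) = Mul(Rational(-1, 3), Add(Pow(f, 2), Mul(-11, f))) = Add(Mul(Rational(-1, 3), Pow(f, 2)), Mul(Rational(11, 3), f)))
Function('k')(F, a) = Mul(10, a)
Y = Rational(163054, 83191) (Y = Mul(326108, Rational(1, 166382)) = Rational(163054, 83191) ≈ 1.9600)
Add(Y, Mul(-1, Function('k')(167, Function('A')(6)))) = Add(Rational(163054, 83191), Mul(-1, Mul(10, Mul(Rational(1, 3), 6, Add(11, Mul(-1, 6)))))) = Add(Rational(163054, 83191), Mul(-1, Mul(10, Mul(Rational(1, 3), 6, Add(11, -6))))) = Add(Rational(163054, 83191), Mul(-1, Mul(10, Mul(Rational(1, 3), 6, 5)))) = Add(Rational(163054, 83191), Mul(-1, Mul(10, 10))) = Add(Rational(163054, 83191), Mul(-1, 100)) = Add(Rational(163054, 83191), -100) = Rational(-8156046, 83191)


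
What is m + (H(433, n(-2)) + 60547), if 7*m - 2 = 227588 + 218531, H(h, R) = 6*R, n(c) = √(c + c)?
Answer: 869950/7 + 12*I ≈ 1.2428e+5 + 12.0*I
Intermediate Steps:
n(c) = √2*√c (n(c) = √(2*c) = √2*√c)
m = 446121/7 (m = 2/7 + (227588 + 218531)/7 = 2/7 + (⅐)*446119 = 2/7 + 446119/7 = 446121/7 ≈ 63732.)
m + (H(433, n(-2)) + 60547) = 446121/7 + (6*(√2*√(-2)) + 60547) = 446121/7 + (6*(√2*(I*√2)) + 60547) = 446121/7 + (6*(2*I) + 60547) = 446121/7 + (12*I + 60547) = 446121/7 + (60547 + 12*I) = 869950/7 + 12*I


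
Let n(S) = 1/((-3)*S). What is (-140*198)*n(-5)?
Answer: -1848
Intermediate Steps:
n(S) = -1/(3*S)
(-140*198)*n(-5) = (-140*198)*(-⅓/(-5)) = -(-9240)*(-1)/5 = -27720*1/15 = -1848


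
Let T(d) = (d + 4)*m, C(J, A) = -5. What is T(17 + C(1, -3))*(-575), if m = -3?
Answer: 27600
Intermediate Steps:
T(d) = -12 - 3*d (T(d) = (d + 4)*(-3) = (4 + d)*(-3) = -12 - 3*d)
T(17 + C(1, -3))*(-575) = (-12 - 3*(17 - 5))*(-575) = (-12 - 3*12)*(-575) = (-12 - 36)*(-575) = -48*(-575) = 27600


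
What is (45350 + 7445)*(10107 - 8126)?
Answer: 104586895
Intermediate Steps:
(45350 + 7445)*(10107 - 8126) = 52795*1981 = 104586895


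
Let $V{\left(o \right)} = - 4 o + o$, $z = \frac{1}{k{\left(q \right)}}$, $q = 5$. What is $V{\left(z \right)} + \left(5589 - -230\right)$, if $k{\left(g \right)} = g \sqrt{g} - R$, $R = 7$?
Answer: $\frac{442223}{76} - \frac{15 \sqrt{5}}{76} \approx 5818.3$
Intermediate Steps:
$k{\left(g \right)} = -7 + g^{\frac{3}{2}}$ ($k{\left(g \right)} = g \sqrt{g} - 7 = g^{\frac{3}{2}} - 7 = -7 + g^{\frac{3}{2}}$)
$z = \frac{1}{-7 + 5 \sqrt{5}}$ ($z = \frac{1}{-7 + 5^{\frac{3}{2}}} = \frac{1}{-7 + 5 \sqrt{5}} \approx 0.23921$)
$V{\left(o \right)} = - 3 o$
$V{\left(z \right)} + \left(5589 - -230\right) = - 3 \left(\frac{7}{76} + \frac{5 \sqrt{5}}{76}\right) + \left(5589 - -230\right) = \left(- \frac{21}{76} - \frac{15 \sqrt{5}}{76}\right) + \left(5589 + 230\right) = \left(- \frac{21}{76} - \frac{15 \sqrt{5}}{76}\right) + 5819 = \frac{442223}{76} - \frac{15 \sqrt{5}}{76}$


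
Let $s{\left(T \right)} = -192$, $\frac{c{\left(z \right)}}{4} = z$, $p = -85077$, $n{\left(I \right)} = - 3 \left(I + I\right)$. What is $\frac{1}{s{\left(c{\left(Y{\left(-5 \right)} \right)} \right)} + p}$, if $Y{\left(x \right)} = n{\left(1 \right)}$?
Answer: $- \frac{1}{85269} \approx -1.1728 \cdot 10^{-5}$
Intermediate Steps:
$n{\left(I \right)} = - 6 I$ ($n{\left(I \right)} = - 3 \cdot 2 I = - 6 I$)
$Y{\left(x \right)} = -6$ ($Y{\left(x \right)} = \left(-6\right) 1 = -6$)
$c{\left(z \right)} = 4 z$
$\frac{1}{s{\left(c{\left(Y{\left(-5 \right)} \right)} \right)} + p} = \frac{1}{-192 - 85077} = \frac{1}{-85269} = - \frac{1}{85269}$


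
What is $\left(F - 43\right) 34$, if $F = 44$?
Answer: $34$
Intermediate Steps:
$\left(F - 43\right) 34 = \left(44 - 43\right) 34 = 1 \cdot 34 = 34$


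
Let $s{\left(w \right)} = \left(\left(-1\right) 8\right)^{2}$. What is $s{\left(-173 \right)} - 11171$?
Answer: $-11107$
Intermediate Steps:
$s{\left(w \right)} = 64$ ($s{\left(w \right)} = \left(-8\right)^{2} = 64$)
$s{\left(-173 \right)} - 11171 = 64 - 11171 = -11107$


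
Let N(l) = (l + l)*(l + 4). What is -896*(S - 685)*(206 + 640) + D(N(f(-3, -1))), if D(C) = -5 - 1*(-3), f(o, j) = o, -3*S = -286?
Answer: 446976766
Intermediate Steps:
S = 286/3 (S = -⅓*(-286) = 286/3 ≈ 95.333)
N(l) = 2*l*(4 + l) (N(l) = (2*l)*(4 + l) = 2*l*(4 + l))
D(C) = -2 (D(C) = -5 + 3 = -2)
-896*(S - 685)*(206 + 640) + D(N(f(-3, -1))) = -896*(286/3 - 685)*(206 + 640) - 2 = -(-1585024)*846/3 - 2 = -896*(-498858) - 2 = 446976768 - 2 = 446976766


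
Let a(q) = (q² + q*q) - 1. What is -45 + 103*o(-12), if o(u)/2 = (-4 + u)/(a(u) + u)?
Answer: -15671/275 ≈ -56.985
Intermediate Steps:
a(q) = -1 + 2*q² (a(q) = (q² + q²) - 1 = 2*q² - 1 = -1 + 2*q²)
o(u) = 2*(-4 + u)/(-1 + u + 2*u²) (o(u) = 2*((-4 + u)/((-1 + 2*u²) + u)) = 2*((-4 + u)/(-1 + u + 2*u²)) = 2*(-4 + u)/(-1 + u + 2*u²))
-45 + 103*o(-12) = -45 + 103*(2*(-4 - 12)/(-1 - 12 + 2*(-12)²)) = -45 + 103*(2*(-16)/(-1 - 12 + 2*144)) = -45 + 103*(2*(-16)/(-1 - 12 + 288)) = -45 + 103*(2*(-16)/275) = -45 + 103*(2*(1/275)*(-16)) = -45 + 103*(-32/275) = -45 - 3296/275 = -15671/275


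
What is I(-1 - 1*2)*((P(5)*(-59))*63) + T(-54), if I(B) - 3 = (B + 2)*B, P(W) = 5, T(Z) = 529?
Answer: -110981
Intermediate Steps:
I(B) = 3 + B*(2 + B) (I(B) = 3 + (B + 2)*B = 3 + (2 + B)*B = 3 + B*(2 + B))
I(-1 - 1*2)*((P(5)*(-59))*63) + T(-54) = (3 + (-1 - 1*2)² + 2*(-1 - 1*2))*((5*(-59))*63) + 529 = (3 + (-1 - 2)² + 2*(-1 - 2))*(-295*63) + 529 = (3 + (-3)² + 2*(-3))*(-18585) + 529 = (3 + 9 - 6)*(-18585) + 529 = 6*(-18585) + 529 = -111510 + 529 = -110981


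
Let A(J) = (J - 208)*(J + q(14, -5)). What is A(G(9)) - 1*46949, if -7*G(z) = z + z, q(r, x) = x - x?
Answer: -2273969/49 ≈ -46408.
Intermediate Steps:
q(r, x) = 0
G(z) = -2*z/7 (G(z) = -(z + z)/7 = -2*z/7)
A(J) = J*(-208 + J) (A(J) = (J - 208)*(J + 0) = (-208 + J)*J = J*(-208 + J))
A(G(9)) - 1*46949 = (-2/7*9)*(-208 - 2/7*9) - 1*46949 = -18*(-208 - 18/7)/7 - 46949 = -18/7*(-1474/7) - 46949 = 26532/49 - 46949 = -2273969/49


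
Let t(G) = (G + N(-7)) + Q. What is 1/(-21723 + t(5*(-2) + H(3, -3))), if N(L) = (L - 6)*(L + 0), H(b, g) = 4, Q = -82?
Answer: -1/21720 ≈ -4.6041e-5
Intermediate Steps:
N(L) = L*(-6 + L) (N(L) = (-6 + L)*L = L*(-6 + L))
t(G) = 9 + G (t(G) = (G - 7*(-6 - 7)) - 82 = (G - 7*(-13)) - 82 = (G + 91) - 82 = (91 + G) - 82 = 9 + G)
1/(-21723 + t(5*(-2) + H(3, -3))) = 1/(-21723 + (9 + (5*(-2) + 4))) = 1/(-21723 + (9 + (-10 + 4))) = 1/(-21723 + (9 - 6)) = 1/(-21723 + 3) = 1/(-21720) = -1/21720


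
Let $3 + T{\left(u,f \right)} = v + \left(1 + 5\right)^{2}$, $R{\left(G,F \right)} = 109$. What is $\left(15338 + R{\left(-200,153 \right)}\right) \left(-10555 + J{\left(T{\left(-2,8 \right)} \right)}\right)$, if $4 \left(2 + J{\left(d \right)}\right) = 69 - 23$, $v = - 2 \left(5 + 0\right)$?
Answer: $- \frac{325792677}{2} \approx -1.629 \cdot 10^{8}$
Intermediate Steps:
$v = -10$ ($v = \left(-2\right) 5 = -10$)
$T{\left(u,f \right)} = 23$ ($T{\left(u,f \right)} = -3 - \left(10 - \left(1 + 5\right)^{2}\right) = -3 - \left(10 - 6^{2}\right) = -3 + \left(-10 + 36\right) = -3 + 26 = 23$)
$J{\left(d \right)} = \frac{19}{2}$ ($J{\left(d \right)} = -2 + \frac{69 - 23}{4} = -2 + \frac{1}{4} \cdot 46 = -2 + \frac{23}{2} = \frac{19}{2}$)
$\left(15338 + R{\left(-200,153 \right)}\right) \left(-10555 + J{\left(T{\left(-2,8 \right)} \right)}\right) = \left(15338 + 109\right) \left(-10555 + \frac{19}{2}\right) = 15447 \left(- \frac{21091}{2}\right) = - \frac{325792677}{2}$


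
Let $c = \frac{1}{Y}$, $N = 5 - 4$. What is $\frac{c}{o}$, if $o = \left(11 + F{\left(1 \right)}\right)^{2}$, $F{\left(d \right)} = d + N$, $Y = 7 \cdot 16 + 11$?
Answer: $\frac{1}{20787} \approx 4.8107 \cdot 10^{-5}$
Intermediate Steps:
$N = 1$ ($N = 5 - 4 = 1$)
$Y = 123$ ($Y = 112 + 11 = 123$)
$c = \frac{1}{123} \approx 0.0081301$
$F{\left(d \right)} = 1 + d$ ($F{\left(d \right)} = d + 1 = 1 + d$)
$o = 169$ ($o = \left(11 + \left(1 + 1\right)\right)^{2} = \left(11 + 2\right)^{2} = 13^{2} = 169$)
$\frac{c}{o} = \frac{1}{123 \cdot 169} = \frac{1}{123} \cdot \frac{1}{169} = \frac{1}{20787}$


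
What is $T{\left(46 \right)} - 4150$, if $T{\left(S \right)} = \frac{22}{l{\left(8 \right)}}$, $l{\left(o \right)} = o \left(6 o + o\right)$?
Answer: $- \frac{929589}{224} \approx -4150.0$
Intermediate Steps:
$l{\left(o \right)} = 7 o^{2}$ ($l{\left(o \right)} = o 7 o = 7 o^{2}$)
$T{\left(S \right)} = \frac{11}{224}$ ($T{\left(S \right)} = \frac{22}{7 \cdot 8^{2}} = \frac{22}{7 \cdot 64} = \frac{22}{448} = 22 \cdot \frac{1}{448} = \frac{11}{224}$)
$T{\left(46 \right)} - 4150 = \frac{11}{224} - 4150 = - \frac{929589}{224}$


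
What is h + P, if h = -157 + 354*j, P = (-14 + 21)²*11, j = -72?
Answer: -25106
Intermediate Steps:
P = 539 (P = 7²*11 = 49*11 = 539)
h = -25645 (h = -157 + 354*(-72) = -157 - 25488 = -25645)
h + P = -25645 + 539 = -25106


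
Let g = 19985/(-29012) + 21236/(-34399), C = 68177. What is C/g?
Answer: -68039540714476/1303562847 ≈ -52195.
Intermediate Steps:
g = -1303562847/997983788 (g = 19985*(-1/29012) + 21236*(-1/34399) = -19985/29012 - 21236/34399 = -1303562847/997983788 ≈ -1.3062)
C/g = 68177/(-1303562847/997983788) = 68177*(-997983788/1303562847) = -68039540714476/1303562847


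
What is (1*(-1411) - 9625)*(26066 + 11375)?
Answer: -413198876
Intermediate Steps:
(1*(-1411) - 9625)*(26066 + 11375) = (-1411 - 9625)*37441 = -11036*37441 = -413198876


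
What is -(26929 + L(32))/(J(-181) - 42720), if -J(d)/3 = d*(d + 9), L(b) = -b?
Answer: 26897/136116 ≈ 0.19760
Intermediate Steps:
J(d) = -3*d*(9 + d) (J(d) = -3*d*(d + 9) = -3*d*(9 + d))
-(26929 + L(32))/(J(-181) - 42720) = -(26929 - 1*32)/(-3*(-181)*(9 - 181) - 42720) = -(26929 - 32)/(-3*(-181)*(-172) - 42720) = -26897/(-93396 - 42720) = -26897/(-136116) = -26897*(-1)/136116 = -1*(-26897/136116) = 26897/136116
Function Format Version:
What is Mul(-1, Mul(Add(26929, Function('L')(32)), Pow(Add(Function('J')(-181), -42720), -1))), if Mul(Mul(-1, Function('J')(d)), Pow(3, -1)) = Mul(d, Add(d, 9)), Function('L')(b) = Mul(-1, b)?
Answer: Rational(26897, 136116) ≈ 0.19760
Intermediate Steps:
Function('J')(d) = Mul(-3, d, Add(9, d)) (Function('J')(d) = Mul(-3, Mul(d, Add(d, 9))) = Mul(-3, Mul(d, Add(9, d))) = Mul(-3, d, Add(9, d)))
Mul(-1, Mul(Add(26929, Function('L')(32)), Pow(Add(Function('J')(-181), -42720), -1))) = Mul(-1, Mul(Add(26929, Mul(-1, 32)), Pow(Add(Mul(-3, -181, Add(9, -181)), -42720), -1))) = Mul(-1, Mul(Add(26929, -32), Pow(Add(Mul(-3, -181, -172), -42720), -1))) = Mul(-1, Mul(26897, Pow(Add(-93396, -42720), -1))) = Mul(-1, Mul(26897, Pow(-136116, -1))) = Mul(-1, Mul(26897, Rational(-1, 136116))) = Mul(-1, Rational(-26897, 136116)) = Rational(26897, 136116)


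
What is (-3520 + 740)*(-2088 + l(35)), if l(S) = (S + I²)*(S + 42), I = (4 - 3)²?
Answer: -1901520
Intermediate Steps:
I = 1 (I = 1² = 1)
l(S) = (1 + S)*(42 + S) (l(S) = (S + 1²)*(S + 42) = (S + 1)*(42 + S) = (1 + S)*(42 + S))
(-3520 + 740)*(-2088 + l(35)) = (-3520 + 740)*(-2088 + (42 + 35² + 43*35)) = -2780*(-2088 + (42 + 1225 + 1505)) = -2780*(-2088 + 2772) = -2780*684 = -1901520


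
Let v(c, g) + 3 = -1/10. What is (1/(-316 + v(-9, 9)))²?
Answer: 100/10182481 ≈ 9.8208e-6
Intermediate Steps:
v(c, g) = -31/10 (v(c, g) = -3 - 1/10 = -3 - 1*⅒ = -3 - ⅒ = -31/10)
(1/(-316 + v(-9, 9)))² = (1/(-316 - 31/10))² = (1/(-3191/10))² = (-10/3191)² = 100/10182481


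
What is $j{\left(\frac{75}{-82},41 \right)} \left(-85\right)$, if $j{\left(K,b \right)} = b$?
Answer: $-3485$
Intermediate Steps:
$j{\left(\frac{75}{-82},41 \right)} \left(-85\right) = 41 \left(-85\right) = -3485$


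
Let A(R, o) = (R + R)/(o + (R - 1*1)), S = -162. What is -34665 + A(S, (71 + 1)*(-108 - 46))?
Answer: -390015591/11251 ≈ -34665.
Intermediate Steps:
A(R, o) = 2*R/(-1 + R + o) (A(R, o) = (2*R)/(o + (R - 1)) = (2*R)/(o + (-1 + R)) = (2*R)/(-1 + R + o) = 2*R/(-1 + R + o))
-34665 + A(S, (71 + 1)*(-108 - 46)) = -34665 + 2*(-162)/(-1 - 162 + (71 + 1)*(-108 - 46)) = -34665 + 2*(-162)/(-1 - 162 + 72*(-154)) = -34665 + 2*(-162)/(-1 - 162 - 11088) = -34665 + 2*(-162)/(-11251) = -34665 + 2*(-162)*(-1/11251) = -34665 + 324/11251 = -390015591/11251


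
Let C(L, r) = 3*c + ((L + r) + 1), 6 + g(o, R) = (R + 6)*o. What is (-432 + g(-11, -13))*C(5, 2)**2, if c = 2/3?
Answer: -36100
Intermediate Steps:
c = 2/3 (c = 2*(1/3) = 2/3 ≈ 0.66667)
g(o, R) = -6 + o*(6 + R) (g(o, R) = -6 + (R + 6)*o = -6 + (6 + R)*o = -6 + o*(6 + R))
C(L, r) = 3 + L + r (C(L, r) = 3*(2/3) + ((L + r) + 1) = 2 + (1 + L + r) = 3 + L + r)
(-432 + g(-11, -13))*C(5, 2)**2 = (-432 + (-6 + 6*(-11) - 13*(-11)))*(3 + 5 + 2)**2 = (-432 + (-6 - 66 + 143))*10**2 = (-432 + 71)*100 = -361*100 = -36100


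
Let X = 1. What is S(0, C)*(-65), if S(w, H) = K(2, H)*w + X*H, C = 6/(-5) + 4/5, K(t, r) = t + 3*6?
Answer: 26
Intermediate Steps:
K(t, r) = 18 + t (K(t, r) = t + 18 = 18 + t)
C = -⅖ (C = 6*(-⅕) + 4*(⅕) = -6/5 + ⅘ = -⅖ ≈ -0.40000)
S(w, H) = H + 20*w (S(w, H) = (18 + 2)*w + 1*H = 20*w + H = H + 20*w)
S(0, C)*(-65) = (-⅖ + 20*0)*(-65) = (-⅖ + 0)*(-65) = -⅖*(-65) = 26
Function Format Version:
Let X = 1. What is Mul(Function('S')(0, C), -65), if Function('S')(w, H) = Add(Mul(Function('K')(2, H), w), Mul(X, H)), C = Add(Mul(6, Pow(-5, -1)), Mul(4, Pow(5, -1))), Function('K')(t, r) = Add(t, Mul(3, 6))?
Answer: 26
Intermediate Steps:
Function('K')(t, r) = Add(18, t) (Function('K')(t, r) = Add(t, 18) = Add(18, t))
C = Rational(-2, 5) (C = Add(Mul(6, Rational(-1, 5)), Mul(4, Rational(1, 5))) = Add(Rational(-6, 5), Rational(4, 5)) = Rational(-2, 5) ≈ -0.40000)
Function('S')(w, H) = Add(H, Mul(20, w)) (Function('S')(w, H) = Add(Mul(Add(18, 2), w), Mul(1, H)) = Add(Mul(20, w), H) = Add(H, Mul(20, w)))
Mul(Function('S')(0, C), -65) = Mul(Add(Rational(-2, 5), Mul(20, 0)), -65) = Mul(Add(Rational(-2, 5), 0), -65) = Mul(Rational(-2, 5), -65) = 26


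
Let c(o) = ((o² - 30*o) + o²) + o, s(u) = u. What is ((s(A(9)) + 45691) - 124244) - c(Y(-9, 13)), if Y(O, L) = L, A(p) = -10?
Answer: -78524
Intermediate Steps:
c(o) = -29*o + 2*o² (c(o) = (-30*o + 2*o²) + o = -29*o + 2*o²)
((s(A(9)) + 45691) - 124244) - c(Y(-9, 13)) = ((-10 + 45691) - 124244) - 13*(-29 + 2*13) = (45681 - 124244) - 13*(-29 + 26) = -78563 - 13*(-3) = -78563 - 1*(-39) = -78563 + 39 = -78524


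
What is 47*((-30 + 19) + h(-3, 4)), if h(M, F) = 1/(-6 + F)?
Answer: -1081/2 ≈ -540.50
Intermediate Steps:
47*((-30 + 19) + h(-3, 4)) = 47*((-30 + 19) + 1/(-6 + 4)) = 47*(-11 + 1/(-2)) = 47*(-11 - ½) = 47*(-23/2) = -1081/2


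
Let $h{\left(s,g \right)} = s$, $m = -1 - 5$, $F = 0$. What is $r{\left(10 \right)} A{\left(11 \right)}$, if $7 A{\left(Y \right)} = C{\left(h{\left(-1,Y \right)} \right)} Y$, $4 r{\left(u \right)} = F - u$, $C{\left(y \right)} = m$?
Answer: $\frac{165}{7} \approx 23.571$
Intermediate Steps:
$m = -6$ ($m = -1 - 5 = -6$)
$C{\left(y \right)} = -6$
$r{\left(u \right)} = - \frac{u}{4}$ ($r{\left(u \right)} = \frac{0 - u}{4} = \frac{\left(-1\right) u}{4} = - \frac{u}{4}$)
$A{\left(Y \right)} = - \frac{6 Y}{7}$ ($A{\left(Y \right)} = \frac{\left(-6\right) Y}{7} = - \frac{6 Y}{7}$)
$r{\left(10 \right)} A{\left(11 \right)} = \left(- \frac{1}{4}\right) 10 \left(\left(- \frac{6}{7}\right) 11\right) = \left(- \frac{5}{2}\right) \left(- \frac{66}{7}\right) = \frac{165}{7}$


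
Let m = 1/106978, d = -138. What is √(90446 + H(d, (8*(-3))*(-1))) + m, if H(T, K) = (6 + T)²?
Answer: 1/106978 + √107870 ≈ 328.44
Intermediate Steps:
m = 1/106978 ≈ 9.3477e-6
√(90446 + H(d, (8*(-3))*(-1))) + m = √(90446 + (6 - 138)²) + 1/106978 = √(90446 + (-132)²) + 1/106978 = √(90446 + 17424) + 1/106978 = √107870 + 1/106978 = 1/106978 + √107870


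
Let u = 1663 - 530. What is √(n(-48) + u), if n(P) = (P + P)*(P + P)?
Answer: √10349 ≈ 101.73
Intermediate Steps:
u = 1133
n(P) = 4*P² (n(P) = (2*P)*(2*P) = 4*P²)
√(n(-48) + u) = √(4*(-48)² + 1133) = √(4*2304 + 1133) = √(9216 + 1133) = √10349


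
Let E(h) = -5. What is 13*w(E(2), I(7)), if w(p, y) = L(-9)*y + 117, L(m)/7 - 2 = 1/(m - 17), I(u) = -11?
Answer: -885/2 ≈ -442.50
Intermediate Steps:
L(m) = 14 + 7/(-17 + m) (L(m) = 14 + 7/(m - 17) = 14 + 7/(-17 + m))
w(p, y) = 117 + 357*y/26 (w(p, y) = (7*(-33 + 2*(-9))/(-17 - 9))*y + 117 = (7*(-33 - 18)/(-26))*y + 117 = (7*(-1/26)*(-51))*y + 117 = 357*y/26 + 117 = 117 + 357*y/26)
13*w(E(2), I(7)) = 13*(117 + (357/26)*(-11)) = 13*(117 - 3927/26) = 13*(-885/26) = -885/2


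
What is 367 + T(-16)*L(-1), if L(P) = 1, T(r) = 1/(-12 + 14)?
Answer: 735/2 ≈ 367.50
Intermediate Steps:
T(r) = ½ (T(r) = 1/2 = ½)
367 + T(-16)*L(-1) = 367 + (½)*1 = 367 + ½ = 735/2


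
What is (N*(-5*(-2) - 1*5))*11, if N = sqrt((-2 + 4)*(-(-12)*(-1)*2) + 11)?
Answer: 55*I*sqrt(37) ≈ 334.55*I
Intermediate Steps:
N = I*sqrt(37) (N = sqrt(2*(-3*4*2) + 11) = sqrt(2*(-12*2) + 11) = sqrt(2*(-24) + 11) = sqrt(-48 + 11) = sqrt(-37) = I*sqrt(37) ≈ 6.0828*I)
(N*(-5*(-2) - 1*5))*11 = ((I*sqrt(37))*(-5*(-2) - 1*5))*11 = ((I*sqrt(37))*(10 - 5))*11 = ((I*sqrt(37))*5)*11 = (5*I*sqrt(37))*11 = 55*I*sqrt(37)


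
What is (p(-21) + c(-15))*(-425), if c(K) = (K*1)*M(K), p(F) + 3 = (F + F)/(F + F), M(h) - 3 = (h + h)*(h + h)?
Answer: 5757475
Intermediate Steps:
M(h) = 3 + 4*h**2 (M(h) = 3 + (h + h)*(h + h) = 3 + (2*h)*(2*h) = 3 + 4*h**2)
p(F) = -2 (p(F) = -3 + (F + F)/(F + F) = -3 + (2*F)/((2*F)) = -3 + (2*F)*(1/(2*F)) = -3 + 1 = -2)
c(K) = K*(3 + 4*K**2) (c(K) = (K*1)*(3 + 4*K**2) = K*(3 + 4*K**2))
(p(-21) + c(-15))*(-425) = (-2 - 15*(3 + 4*(-15)**2))*(-425) = (-2 - 15*(3 + 4*225))*(-425) = (-2 - 15*(3 + 900))*(-425) = (-2 - 15*903)*(-425) = (-2 - 13545)*(-425) = -13547*(-425) = 5757475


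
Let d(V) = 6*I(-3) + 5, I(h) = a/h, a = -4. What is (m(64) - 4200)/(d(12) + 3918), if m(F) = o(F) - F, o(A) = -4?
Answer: -4268/3931 ≈ -1.0857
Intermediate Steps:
m(F) = -4 - F
I(h) = -4/h
d(V) = 13 (d(V) = 6*(-4/(-3)) + 5 = 6*(-4*(-1/3)) + 5 = 6*(4/3) + 5 = 8 + 5 = 13)
(m(64) - 4200)/(d(12) + 3918) = ((-4 - 1*64) - 4200)/(13 + 3918) = ((-4 - 64) - 4200)/3931 = (-68 - 4200)*(1/3931) = -4268*1/3931 = -4268/3931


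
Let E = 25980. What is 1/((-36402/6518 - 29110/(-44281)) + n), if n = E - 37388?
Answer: -144311779/1647019863823 ≈ -8.7620e-5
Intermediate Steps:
n = -11408 (n = 25980 - 37388 = -11408)
1/((-36402/6518 - 29110/(-44281)) + n) = 1/((-36402/6518 - 29110/(-44281)) - 11408) = 1/((-36402*1/6518 - 29110*(-1/44281)) - 11408) = 1/((-18201/3259 + 29110/44281) - 11408) = 1/(-711088991/144311779 - 11408) = 1/(-1647019863823/144311779) = -144311779/1647019863823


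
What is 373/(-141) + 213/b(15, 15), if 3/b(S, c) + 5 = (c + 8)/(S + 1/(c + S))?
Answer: -15835438/63591 ≈ -249.02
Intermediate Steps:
b(S, c) = 3/(-5 + (8 + c)/(S + 1/(S + c))) (b(S, c) = 3/(-5 + (c + 8)/(S + 1/(c + S))) = 3/(-5 + (8 + c)/(S + 1/(S + c))))
373/(-141) + 213/b(15, 15) = 373/(-141) + 213/((3*(1 + 15**2 + 15*15)/(-5 + 15**2 - 5*15**2 + 8*15 + 8*15 - 4*15*15))) = 373*(-1/141) + 213/((3*(1 + 225 + 225)/(-5 + 225 - 5*225 + 120 + 120 - 900))) = -373/141 + 213/((3*451/(-5 + 225 - 1125 + 120 + 120 - 900))) = -373/141 + 213/((3*451/(-1565))) = -373/141 + 213/((3*(-1/1565)*451)) = -373/141 + 213/(-1353/1565) = -373/141 + 213*(-1565/1353) = -373/141 - 111115/451 = -15835438/63591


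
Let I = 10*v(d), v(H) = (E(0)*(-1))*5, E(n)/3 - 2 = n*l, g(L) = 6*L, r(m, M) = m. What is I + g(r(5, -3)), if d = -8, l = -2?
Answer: -270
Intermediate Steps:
E(n) = 6 - 6*n (E(n) = 6 + 3*(n*(-2)) = 6 + 3*(-2*n) = 6 - 6*n)
v(H) = -30 (v(H) = ((6 - 6*0)*(-1))*5 = ((6 + 0)*(-1))*5 = (6*(-1))*5 = -6*5 = -30)
I = -300 (I = 10*(-30) = -300)
I + g(r(5, -3)) = -300 + 6*5 = -300 + 30 = -270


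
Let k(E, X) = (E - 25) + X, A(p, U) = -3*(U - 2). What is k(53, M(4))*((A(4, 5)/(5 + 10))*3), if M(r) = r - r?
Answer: -252/5 ≈ -50.400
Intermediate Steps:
M(r) = 0
A(p, U) = 6 - 3*U (A(p, U) = -3*(-2 + U) = 6 - 3*U)
k(E, X) = -25 + E + X (k(E, X) = (-25 + E) + X = -25 + E + X)
k(53, M(4))*((A(4, 5)/(5 + 10))*3) = (-25 + 53 + 0)*(((6 - 3*5)/(5 + 10))*3) = 28*(((6 - 15)/15)*3) = 28*(-9*1/15*3) = 28*(-3/5*3) = 28*(-9/5) = -252/5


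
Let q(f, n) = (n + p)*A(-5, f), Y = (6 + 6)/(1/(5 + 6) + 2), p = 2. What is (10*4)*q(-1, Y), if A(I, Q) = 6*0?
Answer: 0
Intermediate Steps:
A(I, Q) = 0
Y = 132/23 (Y = 12/(1/11 + 2) = 12/(23/11) = 12*(11/23) = 132/23 ≈ 5.7391)
q(f, n) = 0 (q(f, n) = (n + 2)*0 = (2 + n)*0 = 0)
(10*4)*q(-1, Y) = (10*4)*0 = 40*0 = 0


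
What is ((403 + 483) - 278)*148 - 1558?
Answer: 88426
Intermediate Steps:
((403 + 483) - 278)*148 - 1558 = (886 - 278)*148 - 1558 = 608*148 - 1558 = 89984 - 1558 = 88426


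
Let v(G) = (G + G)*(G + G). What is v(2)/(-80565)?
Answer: -16/80565 ≈ -0.00019860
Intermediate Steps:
v(G) = 4*G² (v(G) = (2*G)*(2*G) = 4*G²)
v(2)/(-80565) = (4*2²)/(-80565) = (4*4)*(-1/80565) = 16*(-1/80565) = -16/80565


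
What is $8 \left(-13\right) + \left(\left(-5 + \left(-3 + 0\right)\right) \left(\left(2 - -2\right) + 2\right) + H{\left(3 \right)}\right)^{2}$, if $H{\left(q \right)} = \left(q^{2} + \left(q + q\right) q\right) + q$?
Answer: $220$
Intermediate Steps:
$H{\left(q \right)} = q + 3 q^{2}$ ($H{\left(q \right)} = \left(q^{2} + 2 q q\right) + q = \left(q^{2} + 2 q^{2}\right) + q = 3 q^{2} + q = q + 3 q^{2}$)
$8 \left(-13\right) + \left(\left(-5 + \left(-3 + 0\right)\right) \left(\left(2 - -2\right) + 2\right) + H{\left(3 \right)}\right)^{2} = 8 \left(-13\right) + \left(\left(-5 + \left(-3 + 0\right)\right) \left(\left(2 - -2\right) + 2\right) + 3 \left(1 + 3 \cdot 3\right)\right)^{2} = -104 + \left(\left(-5 - 3\right) \left(\left(2 + 2\right) + 2\right) + 3 \left(1 + 9\right)\right)^{2} = -104 + \left(- 8 \left(4 + 2\right) + 3 \cdot 10\right)^{2} = -104 + \left(\left(-8\right) 6 + 30\right)^{2} = -104 + \left(-48 + 30\right)^{2} = -104 + \left(-18\right)^{2} = -104 + 324 = 220$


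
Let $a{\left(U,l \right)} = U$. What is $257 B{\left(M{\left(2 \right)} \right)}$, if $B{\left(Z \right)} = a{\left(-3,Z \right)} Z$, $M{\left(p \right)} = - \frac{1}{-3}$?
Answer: $-257$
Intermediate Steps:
$M{\left(p \right)} = \frac{1}{3}$ ($M{\left(p \right)} = \left(-1\right) \left(- \frac{1}{3}\right) = \frac{1}{3}$)
$B{\left(Z \right)} = - 3 Z$
$257 B{\left(M{\left(2 \right)} \right)} = 257 \left(\left(-3\right) \frac{1}{3}\right) = 257 \left(-1\right) = -257$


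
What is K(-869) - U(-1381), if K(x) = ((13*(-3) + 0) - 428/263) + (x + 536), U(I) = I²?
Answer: -501681607/263 ≈ -1.9075e+6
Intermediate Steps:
K(x) = 130283/263 + x (K(x) = ((-39 + 0) - 428*1/263) + (536 + x) = (-39 - 428/263) + (536 + x) = -10685/263 + (536 + x) = 130283/263 + x)
K(-869) - U(-1381) = (130283/263 - 869) - 1*(-1381)² = -98264/263 - 1*1907161 = -98264/263 - 1907161 = -501681607/263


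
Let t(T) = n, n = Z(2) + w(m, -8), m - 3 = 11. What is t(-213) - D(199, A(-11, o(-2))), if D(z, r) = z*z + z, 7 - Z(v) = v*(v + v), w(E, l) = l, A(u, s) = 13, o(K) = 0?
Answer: -39809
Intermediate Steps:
m = 14 (m = 3 + 11 = 14)
Z(v) = 7 - 2*v**2 (Z(v) = 7 - v*(v + v) = 7 - v*2*v = 7 - 2*v**2)
n = -9 (n = (7 - 2*2**2) - 8 = (7 - 2*4) - 8 = (7 - 8) - 8 = -1 - 8 = -9)
t(T) = -9
D(z, r) = z + z**2 (D(z, r) = z**2 + z = z + z**2)
t(-213) - D(199, A(-11, o(-2))) = -9 - 199*(1 + 199) = -9 - 199*200 = -9 - 1*39800 = -9 - 39800 = -39809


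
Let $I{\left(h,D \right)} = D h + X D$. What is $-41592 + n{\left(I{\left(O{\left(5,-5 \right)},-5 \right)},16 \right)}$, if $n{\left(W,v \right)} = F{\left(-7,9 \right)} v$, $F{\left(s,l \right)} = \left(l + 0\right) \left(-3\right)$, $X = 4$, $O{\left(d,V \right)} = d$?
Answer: $-42024$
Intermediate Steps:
$F{\left(s,l \right)} = - 3 l$ ($F{\left(s,l \right)} = l \left(-3\right) = - 3 l$)
$I{\left(h,D \right)} = 4 D + D h$ ($I{\left(h,D \right)} = D h + 4 D = 4 D + D h$)
$n{\left(W,v \right)} = - 27 v$ ($n{\left(W,v \right)} = \left(-3\right) 9 v = - 27 v$)
$-41592 + n{\left(I{\left(O{\left(5,-5 \right)},-5 \right)},16 \right)} = -41592 - 432 = -42024$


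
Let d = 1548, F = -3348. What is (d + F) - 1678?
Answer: -3478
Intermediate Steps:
(d + F) - 1678 = (1548 - 3348) - 1678 = -1800 - 1678 = -3478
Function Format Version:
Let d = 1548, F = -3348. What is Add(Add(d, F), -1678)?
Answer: -3478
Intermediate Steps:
Add(Add(d, F), -1678) = Add(Add(1548, -3348), -1678) = Add(-1800, -1678) = -3478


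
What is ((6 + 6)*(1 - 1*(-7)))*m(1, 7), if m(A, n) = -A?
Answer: -96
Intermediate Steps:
((6 + 6)*(1 - 1*(-7)))*m(1, 7) = ((6 + 6)*(1 - 1*(-7)))*(-1*1) = (12*(1 + 7))*(-1) = (12*8)*(-1) = 96*(-1) = -96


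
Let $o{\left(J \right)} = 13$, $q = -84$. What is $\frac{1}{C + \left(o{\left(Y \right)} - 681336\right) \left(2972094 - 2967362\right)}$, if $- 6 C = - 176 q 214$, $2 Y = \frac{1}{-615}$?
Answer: $- \frac{1}{3224547732} \approx -3.1012 \cdot 10^{-10}$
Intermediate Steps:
$Y = - \frac{1}{1230}$ ($Y = \frac{1}{2 \left(-615\right)} = \frac{1}{2} \left(- \frac{1}{615}\right) = - \frac{1}{1230} \approx -0.00081301$)
$C = -527296$ ($C = - \frac{\left(-176\right) \left(-84\right) 214}{6} = - \frac{14784 \cdot 214}{6} = \left(- \frac{1}{6}\right) 3163776 = -527296$)
$\frac{1}{C + \left(o{\left(Y \right)} - 681336\right) \left(2972094 - 2967362\right)} = \frac{1}{-527296 + \left(13 - 681336\right) \left(2972094 - 2967362\right)} = \frac{1}{-527296 - 3224020436} = \frac{1}{-3224547732} = - \frac{1}{3224547732}$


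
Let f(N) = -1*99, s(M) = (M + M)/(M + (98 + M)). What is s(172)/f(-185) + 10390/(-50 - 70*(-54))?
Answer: 22668125/8160867 ≈ 2.7777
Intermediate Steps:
s(M) = 2*M/(98 + 2*M) (s(M) = (2*M)/(98 + 2*M) = 2*M/(98 + 2*M))
f(N) = -99
s(172)/f(-185) + 10390/(-50 - 70*(-54)) = (172/(49 + 172))/(-99) + 10390/(-50 - 70*(-54)) = (172/221)*(-1/99) + 10390/(-50 + 3780) = (172*(1/221))*(-1/99) + 10390/3730 = (172/221)*(-1/99) + 10390*(1/3730) = -172/21879 + 1039/373 = 22668125/8160867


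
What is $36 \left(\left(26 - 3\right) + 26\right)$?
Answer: $1764$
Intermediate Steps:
$36 \left(\left(26 - 3\right) + 26\right) = 36 \left(23 + 26\right) = 36 \cdot 49 = 1764$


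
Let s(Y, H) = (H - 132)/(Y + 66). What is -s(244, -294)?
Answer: 213/155 ≈ 1.3742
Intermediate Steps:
s(Y, H) = (-132 + H)/(66 + Y)
-s(244, -294) = -(-132 - 294)/(66 + 244) = -(-426)/310 = -1*(-213/155) = 213/155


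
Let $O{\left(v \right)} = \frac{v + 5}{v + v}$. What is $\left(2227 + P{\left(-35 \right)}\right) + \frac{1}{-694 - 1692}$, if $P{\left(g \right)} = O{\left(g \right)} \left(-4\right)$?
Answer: $\frac{37166715}{16702} \approx 2225.3$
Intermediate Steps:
$O{\left(v \right)} = \frac{5 + v}{2 v}$
$P{\left(g \right)} = - \frac{2 \left(5 + g\right)}{g}$ ($P{\left(g \right)} = \frac{5 + g}{2 g} \left(-4\right) = - \frac{2 \left(5 + g\right)}{g}$)
$\left(2227 + P{\left(-35 \right)}\right) + \frac{1}{-694 - 1692} = \left(2227 - \left(2 + \frac{10}{-35}\right)\right) + \frac{1}{-694 - 1692} = \left(2227 - \frac{12}{7}\right) + \frac{1}{-2386} = \left(2227 + \left(-2 + \frac{2}{7}\right)\right) - \frac{1}{2386} = \left(2227 - \frac{12}{7}\right) - \frac{1}{2386} = \frac{15577}{7} - \frac{1}{2386} = \frac{37166715}{16702}$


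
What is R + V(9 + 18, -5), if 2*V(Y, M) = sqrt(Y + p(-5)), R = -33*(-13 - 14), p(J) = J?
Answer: 891 + sqrt(22)/2 ≈ 893.35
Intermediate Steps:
R = 891 (R = -33*(-27) = 891)
V(Y, M) = sqrt(-5 + Y)/2 (V(Y, M) = sqrt(Y - 5)/2 = sqrt(-5 + Y)/2)
R + V(9 + 18, -5) = 891 + sqrt(-5 + (9 + 18))/2 = 891 + sqrt(-5 + 27)/2 = 891 + sqrt(22)/2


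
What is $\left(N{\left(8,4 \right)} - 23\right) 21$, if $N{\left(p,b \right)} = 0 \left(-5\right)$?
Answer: $-483$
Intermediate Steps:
$N{\left(p,b \right)} = 0$
$\left(N{\left(8,4 \right)} - 23\right) 21 = \left(0 - 23\right) 21 = \left(-23\right) 21 = -483$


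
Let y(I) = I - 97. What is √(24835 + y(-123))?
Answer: 3*√2735 ≈ 156.89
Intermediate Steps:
y(I) = -97 + I
√(24835 + y(-123)) = √(24835 + (-97 - 123)) = √(24835 - 220) = √24615 = 3*√2735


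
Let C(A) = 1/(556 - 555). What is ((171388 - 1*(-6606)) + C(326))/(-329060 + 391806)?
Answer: 177995/62746 ≈ 2.8368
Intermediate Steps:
C(A) = 1 (C(A) = 1/1 = 1)
((171388 - 1*(-6606)) + C(326))/(-329060 + 391806) = ((171388 - 1*(-6606)) + 1)/(-329060 + 391806) = ((171388 + 6606) + 1)/62746 = (177994 + 1)*(1/62746) = 177995*(1/62746) = 177995/62746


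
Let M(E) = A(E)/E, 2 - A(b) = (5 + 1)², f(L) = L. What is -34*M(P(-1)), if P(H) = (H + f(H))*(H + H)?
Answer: 289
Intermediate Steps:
A(b) = -34 (A(b) = 2 - (5 + 1)² = 2 - 1*6² = 2 - 1*36 = 2 - 36 = -34)
P(H) = 4*H² (P(H) = (H + H)*(H + H) = (2*H)*(2*H) = 4*H²)
M(E) = -34/E
-34*M(P(-1)) = -(-1156)/(4*(-1)²) = -(-1156)/(4*1) = -(-1156)/4 = -34*(-17/2) = 289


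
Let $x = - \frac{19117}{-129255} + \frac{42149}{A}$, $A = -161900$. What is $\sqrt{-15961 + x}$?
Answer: $\frac{i \sqrt{57057858783320262159}}{59789670} \approx 126.34 i$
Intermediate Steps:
$x = - \frac{67226477}{597896700}$ ($x = - \frac{19117}{-129255} + \frac{42149}{-161900} = \left(-19117\right) \left(- \frac{1}{129255}\right) + 42149 \left(- \frac{1}{161900}\right) = \frac{2731}{18465} - \frac{42149}{161900} = - \frac{67226477}{597896700} \approx -0.11244$)
$\sqrt{-15961 + x} = \sqrt{-15961 - \frac{67226477}{597896700}} = \sqrt{- \frac{9543096455177}{597896700}} = \frac{i \sqrt{57057858783320262159}}{59789670}$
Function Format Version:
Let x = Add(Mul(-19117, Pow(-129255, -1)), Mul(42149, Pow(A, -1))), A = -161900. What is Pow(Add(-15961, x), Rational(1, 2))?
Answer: Mul(Rational(1, 59789670), I, Pow(57057858783320262159, Rational(1, 2))) ≈ Mul(126.34, I)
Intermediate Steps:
x = Rational(-67226477, 597896700) (x = Add(Mul(-19117, Pow(-129255, -1)), Mul(42149, Pow(-161900, -1))) = Add(Mul(-19117, Rational(-1, 129255)), Mul(42149, Rational(-1, 161900))) = Add(Rational(2731, 18465), Rational(-42149, 161900)) = Rational(-67226477, 597896700) ≈ -0.11244)
Pow(Add(-15961, x), Rational(1, 2)) = Pow(Add(-15961, Rational(-67226477, 597896700)), Rational(1, 2)) = Pow(Rational(-9543096455177, 597896700), Rational(1, 2)) = Mul(Rational(1, 59789670), I, Pow(57057858783320262159, Rational(1, 2)))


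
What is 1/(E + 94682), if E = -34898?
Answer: 1/59784 ≈ 1.6727e-5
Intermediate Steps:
1/(E + 94682) = 1/(-34898 + 94682) = 1/59784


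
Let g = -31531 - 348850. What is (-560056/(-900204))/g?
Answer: -140014/85605124431 ≈ -1.6356e-6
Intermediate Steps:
g = -380381
(-560056/(-900204))/g = -560056/(-900204)/(-380381) = -560056*(-1/900204)*(-1/380381) = (140014/225051)*(-1/380381) = -140014/85605124431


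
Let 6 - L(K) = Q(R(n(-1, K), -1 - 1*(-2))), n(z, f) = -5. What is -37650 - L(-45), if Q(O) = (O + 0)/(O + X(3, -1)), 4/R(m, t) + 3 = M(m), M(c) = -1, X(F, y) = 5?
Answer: -150625/4 ≈ -37656.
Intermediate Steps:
R(m, t) = -1 (R(m, t) = 4/(-3 - 1) = 4/(-4) = 4*(-¼) = -1)
Q(O) = O/(5 + O) (Q(O) = (O + 0)/(O + 5) = O/(5 + O))
L(K) = 25/4 (L(K) = 6 - (-1)/(5 - 1) = 6 - (-1)/4 = 6 - 1*(-¼) = 6 + ¼ = 25/4)
-37650 - L(-45) = -37650 - 1*25/4 = -37650 - 25/4 = -150625/4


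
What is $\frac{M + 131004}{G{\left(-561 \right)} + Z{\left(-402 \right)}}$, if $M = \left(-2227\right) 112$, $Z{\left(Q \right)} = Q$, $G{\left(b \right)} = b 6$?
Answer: $\frac{29605}{942} \approx 31.428$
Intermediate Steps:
$G{\left(b \right)} = 6 b$
$M = -249424$
$\frac{M + 131004}{G{\left(-561 \right)} + Z{\left(-402 \right)}} = \frac{-249424 + 131004}{6 \left(-561\right) - 402} = - \frac{118420}{-3366 - 402} = - \frac{118420}{-3768} = \left(-118420\right) \left(- \frac{1}{3768}\right) = \frac{29605}{942}$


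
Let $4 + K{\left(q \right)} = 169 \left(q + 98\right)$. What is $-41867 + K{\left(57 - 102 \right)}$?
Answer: $-32914$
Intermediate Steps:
$K{\left(q \right)} = 16558 + 169 q$ ($K{\left(q \right)} = -4 + 169 \left(q + 98\right) = -4 + 169 \left(98 + q\right) = -4 + \left(16562 + 169 q\right) = 16558 + 169 q$)
$-41867 + K{\left(57 - 102 \right)} = -41867 + \left(16558 + 169 \left(57 - 102\right)\right) = -41867 + \left(16558 + 169 \left(-45\right)\right) = -41867 + \left(16558 - 7605\right) = -41867 + 8953 = -32914$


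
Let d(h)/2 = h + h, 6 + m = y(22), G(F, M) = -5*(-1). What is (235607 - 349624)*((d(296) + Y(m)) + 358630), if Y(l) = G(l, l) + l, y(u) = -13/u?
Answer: -902544091841/22 ≈ -4.1025e+10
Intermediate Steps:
G(F, M) = 5
m = -145/22 (m = -6 - 13/22 = -145/22 ≈ -6.5909)
Y(l) = 5 + l
d(h) = 4*h (d(h) = 2*(h + h) = 2*(2*h) = 4*h)
(235607 - 349624)*((d(296) + Y(m)) + 358630) = (235607 - 349624)*((4*296 + (5 - 145/22)) + 358630) = -114017*((1184 - 35/22) + 358630) = -114017*(26013/22 + 358630) = -114017*7915873/22 = -902544091841/22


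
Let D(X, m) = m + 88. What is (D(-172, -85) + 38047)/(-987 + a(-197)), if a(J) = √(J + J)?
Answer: -37555350/974563 - 38050*I*√394/974563 ≈ -38.536 - 0.77498*I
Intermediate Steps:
D(X, m) = 88 + m
a(J) = √2*√J (a(J) = √(2*J) = √2*√J)
(D(-172, -85) + 38047)/(-987 + a(-197)) = ((88 - 85) + 38047)/(-987 + √2*√(-197)) = (3 + 38047)/(-987 + √2*(I*√197)) = 38050/(-987 + I*√394)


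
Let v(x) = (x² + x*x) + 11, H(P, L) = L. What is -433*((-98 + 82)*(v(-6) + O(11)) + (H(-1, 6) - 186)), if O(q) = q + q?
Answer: 805380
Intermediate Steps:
v(x) = 11 + 2*x² (v(x) = (x² + x²) + 11 = 2*x² + 11 = 11 + 2*x²)
O(q) = 2*q
-433*((-98 + 82)*(v(-6) + O(11)) + (H(-1, 6) - 186)) = -433*((-98 + 82)*((11 + 2*(-6)²) + 2*11) + (6 - 186)) = -433*(-16*((11 + 2*36) + 22) - 180) = -433*(-16*((11 + 72) + 22) - 180) = -433*(-16*(83 + 22) - 180) = -433*(-16*105 - 180) = -433*(-1680 - 180) = -433*(-1860) = 805380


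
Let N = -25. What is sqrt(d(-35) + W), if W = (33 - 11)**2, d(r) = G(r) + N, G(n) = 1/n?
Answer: 8*sqrt(8785)/35 ≈ 21.424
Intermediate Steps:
d(r) = -25 + 1/r (d(r) = 1/r - 25 = -25 + 1/r)
W = 484 (W = 22**2 = 484)
sqrt(d(-35) + W) = sqrt((-25 + 1/(-35)) + 484) = sqrt((-25 - 1/35) + 484) = sqrt(-876/35 + 484) = sqrt(16064/35) = 8*sqrt(8785)/35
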